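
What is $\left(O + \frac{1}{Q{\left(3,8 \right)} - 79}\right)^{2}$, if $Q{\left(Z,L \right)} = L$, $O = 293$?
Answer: $\frac{432723204}{5041} \approx 85841.0$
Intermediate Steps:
$\left(O + \frac{1}{Q{\left(3,8 \right)} - 79}\right)^{2} = \left(293 + \frac{1}{8 - 79}\right)^{2} = \left(293 + \frac{1}{-71}\right)^{2} = \left(293 - \frac{1}{71}\right)^{2} = \left(\frac{20802}{71}\right)^{2} = \frac{432723204}{5041}$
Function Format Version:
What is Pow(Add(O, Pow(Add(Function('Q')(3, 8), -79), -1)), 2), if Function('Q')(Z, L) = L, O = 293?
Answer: Rational(432723204, 5041) ≈ 85841.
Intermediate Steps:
Pow(Add(O, Pow(Add(Function('Q')(3, 8), -79), -1)), 2) = Pow(Add(293, Pow(Add(8, -79), -1)), 2) = Pow(Add(293, Pow(-71, -1)), 2) = Pow(Add(293, Rational(-1, 71)), 2) = Pow(Rational(20802, 71), 2) = Rational(432723204, 5041)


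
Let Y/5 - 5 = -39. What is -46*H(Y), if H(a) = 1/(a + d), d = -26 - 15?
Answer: 46/211 ≈ 0.21801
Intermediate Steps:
d = -41
Y = -170 (Y = 25 + 5*(-39) = 25 - 195 = -170)
H(a) = 1/(-41 + a) (H(a) = 1/(a - 41) = 1/(-41 + a))
-46*H(Y) = -46/(-41 - 170) = -46/(-211) = -46*(-1/211) = 46/211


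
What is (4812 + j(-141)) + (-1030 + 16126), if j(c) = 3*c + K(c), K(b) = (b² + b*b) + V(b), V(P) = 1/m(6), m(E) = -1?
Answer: 59246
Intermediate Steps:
V(P) = -1 (V(P) = 1/(-1) = -1)
K(b) = -1 + 2*b² (K(b) = (b² + b*b) - 1 = (b² + b²) - 1 = 2*b² - 1 = -1 + 2*b²)
j(c) = -1 + 2*c² + 3*c (j(c) = 3*c + (-1 + 2*c²) = -1 + 2*c² + 3*c)
(4812 + j(-141)) + (-1030 + 16126) = (4812 + (-1 + 2*(-141)² + 3*(-141))) + (-1030 + 16126) = (4812 + (-1 + 2*19881 - 423)) + 15096 = (4812 + (-1 + 39762 - 423)) + 15096 = (4812 + 39338) + 15096 = 44150 + 15096 = 59246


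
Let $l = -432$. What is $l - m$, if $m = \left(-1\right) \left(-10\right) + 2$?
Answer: $-444$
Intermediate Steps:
$m = 12$ ($m = 10 + 2 = 12$)
$l - m = -432 - 12 = -444$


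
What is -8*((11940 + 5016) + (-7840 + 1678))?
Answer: -86352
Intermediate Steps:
-8*((11940 + 5016) + (-7840 + 1678)) = -8*(16956 - 6162) = -8*10794 = -86352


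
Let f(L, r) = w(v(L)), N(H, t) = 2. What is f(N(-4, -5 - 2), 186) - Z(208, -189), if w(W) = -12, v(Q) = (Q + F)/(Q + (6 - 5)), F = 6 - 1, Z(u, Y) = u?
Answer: -220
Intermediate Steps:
F = 5
v(Q) = (5 + Q)/(1 + Q) (v(Q) = (Q + 5)/(Q + (6 - 5)) = (5 + Q)/(Q + 1) = (5 + Q)/(1 + Q))
f(L, r) = -12
f(N(-4, -5 - 2), 186) - Z(208, -189) = -12 - 1*208 = -12 - 208 = -220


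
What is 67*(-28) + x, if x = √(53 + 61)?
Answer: -1876 + √114 ≈ -1865.3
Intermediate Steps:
x = √114 ≈ 10.677
67*(-28) + x = 67*(-28) + √114 = -1876 + √114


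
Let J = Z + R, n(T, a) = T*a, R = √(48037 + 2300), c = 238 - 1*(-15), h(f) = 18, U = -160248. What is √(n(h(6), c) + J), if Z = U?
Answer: √(-155694 + 3*√5593) ≈ 394.3*I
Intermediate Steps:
c = 253 (c = 238 + 15 = 253)
R = 3*√5593 (R = √50337 = 3*√5593 ≈ 224.36)
Z = -160248
J = -160248 + 3*√5593 ≈ -1.6002e+5
√(n(h(6), c) + J) = √(18*253 + (-160248 + 3*√5593)) = √(4554 + (-160248 + 3*√5593)) = √(-155694 + 3*√5593)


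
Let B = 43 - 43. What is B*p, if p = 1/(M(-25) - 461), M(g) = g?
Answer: 0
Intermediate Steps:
B = 0
p = -1/486 (p = 1/(-25 - 461) = 1/(-486) = -1/486 ≈ -0.0020576)
B*p = 0*(-1/486) = 0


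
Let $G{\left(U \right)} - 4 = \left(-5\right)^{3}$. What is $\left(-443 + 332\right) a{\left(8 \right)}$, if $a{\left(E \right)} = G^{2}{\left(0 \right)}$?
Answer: $-1625151$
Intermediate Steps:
$G{\left(U \right)} = -121$ ($G{\left(U \right)} = 4 + \left(-5\right)^{3} = 4 - 125 = -121$)
$a{\left(E \right)} = 14641$ ($a{\left(E \right)} = \left(-121\right)^{2} = 14641$)
$\left(-443 + 332\right) a{\left(8 \right)} = \left(-443 + 332\right) 14641 = \left(-111\right) 14641 = -1625151$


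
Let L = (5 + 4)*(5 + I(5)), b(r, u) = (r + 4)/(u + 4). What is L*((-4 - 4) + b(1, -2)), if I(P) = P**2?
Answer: -1485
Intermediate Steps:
b(r, u) = (4 + r)/(4 + u)
L = 270 (L = (5 + 4)*(5 + 5**2) = 9*(5 + 25) = 9*30 = 270)
L*((-4 - 4) + b(1, -2)) = 270*((-4 - 4) + (4 + 1)/(4 - 2)) = 270*(-8 + 5/2) = 270*(-11/2) = -1485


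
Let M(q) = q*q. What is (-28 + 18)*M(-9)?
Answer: -810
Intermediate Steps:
M(q) = q**2
(-28 + 18)*M(-9) = (-28 + 18)*(-9)**2 = -10*81 = -810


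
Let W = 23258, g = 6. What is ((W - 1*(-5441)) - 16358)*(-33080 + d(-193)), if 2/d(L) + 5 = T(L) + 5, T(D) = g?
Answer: -1224708499/3 ≈ -4.0824e+8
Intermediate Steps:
T(D) = 6
d(L) = ⅓ (d(L) = 2/(-5 + (6 + 5)) = 2/(-5 + 11) = 2/6 = 2*(⅙) = ⅓)
((W - 1*(-5441)) - 16358)*(-33080 + d(-193)) = ((23258 - 1*(-5441)) - 16358)*(-33080 + ⅓) = ((23258 + 5441) - 16358)*(-99239/3) = (28699 - 16358)*(-99239/3) = 12341*(-99239/3) = -1224708499/3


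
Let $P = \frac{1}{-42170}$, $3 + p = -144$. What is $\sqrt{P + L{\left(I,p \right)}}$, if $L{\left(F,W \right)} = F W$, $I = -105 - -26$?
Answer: $\frac{\sqrt{20651501213530}}{42170} \approx 107.76$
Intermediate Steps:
$p = -147$ ($p = -3 - 144 = -147$)
$I = -79$ ($I = -105 + 26 = -79$)
$P = - \frac{1}{42170} \approx -2.3714 \cdot 10^{-5}$
$\sqrt{P + L{\left(I,p \right)}} = \sqrt{- \frac{1}{42170} - -11613} = \sqrt{- \frac{1}{42170} + 11613} = \sqrt{\frac{489720209}{42170}} = \frac{\sqrt{20651501213530}}{42170}$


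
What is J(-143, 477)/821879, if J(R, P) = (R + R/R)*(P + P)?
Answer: -135468/821879 ≈ -0.16483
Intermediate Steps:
J(R, P) = 2*P*(1 + R) (J(R, P) = (R + 1)*(2*P) = (1 + R)*(2*P) = 2*P*(1 + R))
J(-143, 477)/821879 = (2*477*(1 - 143))/821879 = (2*477*(-142))*(1/821879) = -135468*1/821879 = -135468/821879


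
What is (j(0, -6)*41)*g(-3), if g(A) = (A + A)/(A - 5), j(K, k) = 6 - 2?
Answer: 123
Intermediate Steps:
j(K, k) = 4
g(A) = 2*A/(-5 + A) (g(A) = (2*A)/(-5 + A) = 2*A/(-5 + A))
(j(0, -6)*41)*g(-3) = (4*41)*(2*(-3)/(-5 - 3)) = 164*(2*(-3)/(-8)) = 164*(2*(-3)*(-⅛)) = 164*(¾) = 123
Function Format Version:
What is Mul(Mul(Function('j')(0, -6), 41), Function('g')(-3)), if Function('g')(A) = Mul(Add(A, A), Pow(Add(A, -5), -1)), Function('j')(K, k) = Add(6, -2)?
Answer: 123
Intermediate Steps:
Function('j')(K, k) = 4
Function('g')(A) = Mul(2, A, Pow(Add(-5, A), -1)) (Function('g')(A) = Mul(Mul(2, A), Pow(Add(-5, A), -1)) = Mul(2, A, Pow(Add(-5, A), -1)))
Mul(Mul(Function('j')(0, -6), 41), Function('g')(-3)) = Mul(Mul(4, 41), Mul(2, -3, Pow(Add(-5, -3), -1))) = Mul(164, Mul(2, -3, Pow(-8, -1))) = Mul(164, Mul(2, -3, Rational(-1, 8))) = Mul(164, Rational(3, 4)) = 123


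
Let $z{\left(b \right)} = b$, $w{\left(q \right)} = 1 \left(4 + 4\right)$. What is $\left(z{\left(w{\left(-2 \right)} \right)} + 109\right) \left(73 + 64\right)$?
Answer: $16029$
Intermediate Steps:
$w{\left(q \right)} = 8$ ($w{\left(q \right)} = 1 \cdot 8 = 8$)
$\left(z{\left(w{\left(-2 \right)} \right)} + 109\right) \left(73 + 64\right) = \left(8 + 109\right) \left(73 + 64\right) = 117 \cdot 137 = 16029$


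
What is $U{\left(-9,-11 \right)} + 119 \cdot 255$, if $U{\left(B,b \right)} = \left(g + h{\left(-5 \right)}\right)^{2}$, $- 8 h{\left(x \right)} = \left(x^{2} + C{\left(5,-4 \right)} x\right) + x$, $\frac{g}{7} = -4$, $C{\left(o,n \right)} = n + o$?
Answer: $\frac{1999201}{64} \approx 31238.0$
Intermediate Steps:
$g = -28$ ($g = 7 \left(-4\right) = -28$)
$h{\left(x \right)} = - \frac{x}{4} - \frac{x^{2}}{8}$ ($h{\left(x \right)} = - \frac{\left(x^{2} + \left(-4 + 5\right) x\right) + x}{8} = - \frac{\left(x^{2} + 1 x\right) + x}{8} = - \frac{\left(x^{2} + x\right) + x}{8} = - \frac{\left(x + x^{2}\right) + x}{8} = - \frac{x^{2} + 2 x}{8} = - \frac{x}{4} - \frac{x^{2}}{8}$)
$U{\left(B,b \right)} = \frac{57121}{64}$ ($U{\left(B,b \right)} = \left(-28 - - \frac{5 \left(2 - 5\right)}{8}\right)^{2} = \left(-28 - \left(- \frac{5}{8}\right) \left(-3\right)\right)^{2} = \left(-28 - \frac{15}{8}\right)^{2} = \left(- \frac{239}{8}\right)^{2} = \frac{57121}{64}$)
$U{\left(-9,-11 \right)} + 119 \cdot 255 = \frac{57121}{64} + 119 \cdot 255 = \frac{57121}{64} + 30345 = \frac{1999201}{64}$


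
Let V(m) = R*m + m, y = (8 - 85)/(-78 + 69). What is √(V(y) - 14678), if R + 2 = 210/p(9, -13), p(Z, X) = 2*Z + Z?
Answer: I*√1184221/9 ≈ 120.91*I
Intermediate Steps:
p(Z, X) = 3*Z
y = 77/9 (y = -77/(-9) = -77*(-⅑) = 77/9 ≈ 8.5556)
R = 52/9 (R = -2 + 210/((3*9)) = -2 + 210/27 = -2 + 210*(1/27) = -2 + 70/9 = 52/9 ≈ 5.7778)
V(m) = 61*m/9 (V(m) = 52*m/9 + m = 61*m/9)
√(V(y) - 14678) = √((61/9)*(77/9) - 14678) = √(4697/81 - 14678) = √(-1184221/81) = I*√1184221/9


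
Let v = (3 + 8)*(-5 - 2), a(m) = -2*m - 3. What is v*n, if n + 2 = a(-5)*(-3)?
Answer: 1771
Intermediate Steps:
a(m) = -3 - 2*m
v = -77 (v = 11*(-7) = -77)
n = -23 (n = -2 + (-3 - 2*(-5))*(-3) = -2 + (-3 + 10)*(-3) = -2 + 7*(-3) = -2 - 21 = -23)
v*n = -77*(-23) = 1771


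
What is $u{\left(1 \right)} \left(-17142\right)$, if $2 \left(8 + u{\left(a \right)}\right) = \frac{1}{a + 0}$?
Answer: $128565$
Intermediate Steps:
$u{\left(a \right)} = -8 + \frac{1}{2 a}$ ($u{\left(a \right)} = -8 + \frac{1}{2 \left(a + 0\right)} = -8 + \frac{1}{2 a}$)
$u{\left(1 \right)} \left(-17142\right) = \left(-8 + \frac{1}{2 \cdot 1}\right) \left(-17142\right) = \left(-8 + \frac{1}{2} \cdot 1\right) \left(-17142\right) = \left(-8 + \frac{1}{2}\right) \left(-17142\right) = \left(- \frac{15}{2}\right) \left(-17142\right) = 128565$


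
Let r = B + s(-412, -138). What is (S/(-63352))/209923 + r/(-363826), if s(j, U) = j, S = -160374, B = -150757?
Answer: 502615303151837/1209634304213524 ≈ 0.41551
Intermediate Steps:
r = -151169 (r = -150757 - 412 = -151169)
(S/(-63352))/209923 + r/(-363826) = -160374/(-63352)/209923 - 151169/(-363826) = -160374*(-1/63352)*(1/209923) - 151169*(-1/363826) = (80187/31676)*(1/209923) + 151169/363826 = 80187/6649520948 + 151169/363826 = 502615303151837/1209634304213524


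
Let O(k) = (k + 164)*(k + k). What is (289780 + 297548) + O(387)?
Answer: 1013802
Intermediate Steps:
O(k) = 2*k*(164 + k) (O(k) = (164 + k)*(2*k) = 2*k*(164 + k))
(289780 + 297548) + O(387) = (289780 + 297548) + 2*387*(164 + 387) = 587328 + 2*387*551 = 587328 + 426474 = 1013802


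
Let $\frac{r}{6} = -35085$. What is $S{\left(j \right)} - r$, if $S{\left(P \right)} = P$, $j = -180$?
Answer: $210330$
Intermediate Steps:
$r = -210510$ ($r = 6 \left(-35085\right) = -210510$)
$S{\left(j \right)} - r = -180 - -210510 = -180 + 210510 = 210330$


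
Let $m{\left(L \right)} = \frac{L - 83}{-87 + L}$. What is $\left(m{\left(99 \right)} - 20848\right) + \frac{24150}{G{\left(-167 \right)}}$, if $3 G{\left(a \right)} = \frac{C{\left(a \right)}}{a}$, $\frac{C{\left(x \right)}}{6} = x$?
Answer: $- \frac{26315}{3} \approx -8771.7$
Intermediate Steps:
$C{\left(x \right)} = 6 x$
$m{\left(L \right)} = \frac{-83 + L}{-87 + L}$
$G{\left(a \right)} = 2$ ($G{\left(a \right)} = \frac{6 a \frac{1}{a}}{3} = \frac{1}{3} \cdot 6 = 2$)
$\left(m{\left(99 \right)} - 20848\right) + \frac{24150}{G{\left(-167 \right)}} = \left(\frac{-83 + 99}{-87 + 99} - 20848\right) + \frac{24150}{2} = \left(\frac{1}{12} \cdot 16 - 20848\right) + 24150 \cdot \frac{1}{2} = \left(\frac{1}{12} \cdot 16 - 20848\right) + 12075 = \left(\frac{4}{3} - 20848\right) + 12075 = - \frac{62540}{3} + 12075 = - \frac{26315}{3}$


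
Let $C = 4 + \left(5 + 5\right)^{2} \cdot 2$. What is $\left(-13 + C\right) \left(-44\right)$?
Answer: $-8404$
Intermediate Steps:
$C = 204$ ($C = 4 + 10^{2} \cdot 2 = 4 + 100 \cdot 2 = 4 + 200 = 204$)
$\left(-13 + C\right) \left(-44\right) = \left(-13 + 204\right) \left(-44\right) = 191 \left(-44\right) = -8404$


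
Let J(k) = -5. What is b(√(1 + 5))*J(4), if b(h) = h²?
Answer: -30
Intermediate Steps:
b(√(1 + 5))*J(4) = (√(1 + 5))²*(-5) = (√6)²*(-5) = 6*(-5) = -30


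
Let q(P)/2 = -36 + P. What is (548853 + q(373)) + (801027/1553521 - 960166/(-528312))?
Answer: 225511392811390907/410371893276 ≈ 5.4953e+5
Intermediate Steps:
q(P) = -72 + 2*P (q(P) = 2*(-36 + P) = -72 + 2*P)
(548853 + q(373)) + (801027/1553521 - 960166/(-528312)) = (548853 + (-72 + 2*373)) + (801027/1553521 - 960166/(-528312)) = (548853 + (-72 + 746)) + (801027*(1/1553521) - 960166*(-1/528312)) = (548853 + 674) + (801027/1553521 + 480083/264156) = 549527 + 957415110455/410371893276 = 225511392811390907/410371893276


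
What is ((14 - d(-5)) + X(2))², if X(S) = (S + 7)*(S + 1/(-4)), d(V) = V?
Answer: 19321/16 ≈ 1207.6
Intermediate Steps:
X(S) = (7 + S)*(-¼ + S) (X(S) = (7 + S)*(S - ¼) = (7 + S)*(-¼ + S))
((14 - d(-5)) + X(2))² = ((14 - 1*(-5)) + (-7/4 + 2² + (27/4)*2))² = ((14 + 5) + (-7/4 + 4 + 27/2))² = (19 + 63/4)² = (139/4)² = 19321/16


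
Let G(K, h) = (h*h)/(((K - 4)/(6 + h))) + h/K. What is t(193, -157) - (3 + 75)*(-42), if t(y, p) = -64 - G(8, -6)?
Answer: 12851/4 ≈ 3212.8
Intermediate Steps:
G(K, h) = h/K + h**2*(6 + h)/(-4 + K) (G(K, h) = h**2/(((-4 + K)/(6 + h))) + h/K = h**2*((6 + h)/(-4 + K)) + h/K = h**2*(6 + h)/(-4 + K) + h/K = h/K + h**2*(6 + h)/(-4 + K))
t(y, p) = -253/4 (t(y, p) = -64 - (-6)*(-4 + 8 + 8*(-6)**2 + 6*8*(-6))/(8*(-4 + 8)) = -64 - (-6)*(-4 + 8 + 8*36 - 288)/(8*4) = -64 - (-6)*(-4 + 8 + 288 - 288)/(8*4) = -64 - (-6)*4/(8*4) = -64 - 1*(-3/4) = -64 + 3/4 = -253/4)
t(193, -157) - (3 + 75)*(-42) = -253/4 - (3 + 75)*(-42) = -253/4 - 78*(-42) = -253/4 - 1*(-3276) = -253/4 + 3276 = 12851/4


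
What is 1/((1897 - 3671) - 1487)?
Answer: -1/3261 ≈ -0.00030665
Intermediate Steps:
1/((1897 - 3671) - 1487) = 1/(-1774 - 1487) = 1/(-3261) = -1/3261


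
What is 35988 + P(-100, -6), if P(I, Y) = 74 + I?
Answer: 35962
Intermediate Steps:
35988 + P(-100, -6) = 35988 + (74 - 100) = 35988 - 26 = 35962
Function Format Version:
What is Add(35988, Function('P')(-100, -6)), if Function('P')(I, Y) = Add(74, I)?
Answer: 35962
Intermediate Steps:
Add(35988, Function('P')(-100, -6)) = Add(35988, Add(74, -100)) = Add(35988, -26) = 35962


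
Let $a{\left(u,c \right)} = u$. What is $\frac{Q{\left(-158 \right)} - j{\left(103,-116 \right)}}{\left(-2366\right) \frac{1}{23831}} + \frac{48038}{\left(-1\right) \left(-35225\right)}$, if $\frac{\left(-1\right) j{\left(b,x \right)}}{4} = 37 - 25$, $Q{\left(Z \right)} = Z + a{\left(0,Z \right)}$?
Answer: $\frac{46226412579}{41671175} \approx 1109.3$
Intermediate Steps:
$Q{\left(Z \right)} = Z$ ($Q{\left(Z \right)} = Z + 0 = Z$)
$j{\left(b,x \right)} = -48$ ($j{\left(b,x \right)} = - 4 \left(37 - 25\right) = \left(-4\right) 12 = -48$)
$\frac{Q{\left(-158 \right)} - j{\left(103,-116 \right)}}{\left(-2366\right) \frac{1}{23831}} + \frac{48038}{\left(-1\right) \left(-35225\right)} = \frac{-158 - -48}{\left(-2366\right) \frac{1}{23831}} + \frac{48038}{\left(-1\right) \left(-35225\right)} = \frac{-158 + 48}{\left(-2366\right) \frac{1}{23831}} + \frac{48038}{35225} = - \frac{110}{- \frac{2366}{23831}} + 48038 \cdot \frac{1}{35225} = \left(-110\right) \left(- \frac{23831}{2366}\right) + \frac{48038}{35225} = \frac{1310705}{1183} + \frac{48038}{35225} = \frac{46226412579}{41671175}$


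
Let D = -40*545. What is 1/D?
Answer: -1/21800 ≈ -4.5872e-5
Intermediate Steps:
D = -21800
1/D = 1/(-21800) = -1/21800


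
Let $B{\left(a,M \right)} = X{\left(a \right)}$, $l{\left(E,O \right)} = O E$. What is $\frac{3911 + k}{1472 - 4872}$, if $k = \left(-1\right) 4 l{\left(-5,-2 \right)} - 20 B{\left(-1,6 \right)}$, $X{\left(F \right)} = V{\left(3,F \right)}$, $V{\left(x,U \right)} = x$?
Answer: $- \frac{3811}{3400} \approx -1.1209$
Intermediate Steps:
$l{\left(E,O \right)} = E O$
$X{\left(F \right)} = 3$
$B{\left(a,M \right)} = 3$
$k = -100$ ($k = \left(-1\right) 4 \left(\left(-5\right) \left(-2\right)\right) - 60 = \left(-4\right) 10 - 60 = -40 - 60 = -100$)
$\frac{3911 + k}{1472 - 4872} = \frac{3911 - 100}{1472 - 4872} = \frac{3811}{-3400} = 3811 \left(- \frac{1}{3400}\right) = - \frac{3811}{3400}$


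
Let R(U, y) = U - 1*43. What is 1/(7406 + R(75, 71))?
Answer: 1/7438 ≈ 0.00013444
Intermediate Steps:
R(U, y) = -43 + U (R(U, y) = U - 43 = -43 + U)
1/(7406 + R(75, 71)) = 1/(7406 + (-43 + 75)) = 1/(7406 + 32) = 1/7438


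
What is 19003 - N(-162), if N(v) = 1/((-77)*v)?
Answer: 237043421/12474 ≈ 19003.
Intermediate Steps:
N(v) = -1/(77*v)
19003 - N(-162) = 19003 - (-1)/(77*(-162)) = 19003 - (-1)*(-1)/(77*162) = 19003 - 1*1/12474 = 19003 - 1/12474 = 237043421/12474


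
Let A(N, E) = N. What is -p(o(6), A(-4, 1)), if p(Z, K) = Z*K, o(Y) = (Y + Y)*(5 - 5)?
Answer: 0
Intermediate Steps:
o(Y) = 0 (o(Y) = (2*Y)*0 = 0)
p(Z, K) = K*Z
-p(o(6), A(-4, 1)) = -(-4)*0 = -1*0 = 0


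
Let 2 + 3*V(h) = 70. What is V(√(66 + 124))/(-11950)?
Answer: -34/17925 ≈ -0.0018968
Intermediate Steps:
V(h) = 68/3 (V(h) = -⅔ + (⅓)*70 = -⅔ + 70/3 = 68/3)
V(√(66 + 124))/(-11950) = (68/3)/(-11950) = (68/3)*(-1/11950) = -34/17925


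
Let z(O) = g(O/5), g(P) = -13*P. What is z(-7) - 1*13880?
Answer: -69309/5 ≈ -13862.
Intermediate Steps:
z(O) = -13*O/5
z(-7) - 1*13880 = -13/5*(-7) - 1*13880 = 91/5 - 13880 = -69309/5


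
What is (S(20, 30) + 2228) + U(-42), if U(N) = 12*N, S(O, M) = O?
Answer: 1744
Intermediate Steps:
(S(20, 30) + 2228) + U(-42) = (20 + 2228) + 12*(-42) = 2248 - 504 = 1744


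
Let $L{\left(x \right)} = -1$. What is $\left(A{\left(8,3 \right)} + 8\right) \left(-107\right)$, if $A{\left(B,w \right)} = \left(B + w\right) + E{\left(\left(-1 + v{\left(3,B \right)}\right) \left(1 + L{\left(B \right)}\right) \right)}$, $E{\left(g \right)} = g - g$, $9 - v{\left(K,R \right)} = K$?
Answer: $-2033$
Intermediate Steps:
$v{\left(K,R \right)} = 9 - K$
$E{\left(g \right)} = 0$
$A{\left(B,w \right)} = B + w$ ($A{\left(B,w \right)} = \left(B + w\right) + 0 = B + w$)
$\left(A{\left(8,3 \right)} + 8\right) \left(-107\right) = \left(\left(8 + 3\right) + 8\right) \left(-107\right) = \left(11 + 8\right) \left(-107\right) = 19 \left(-107\right) = -2033$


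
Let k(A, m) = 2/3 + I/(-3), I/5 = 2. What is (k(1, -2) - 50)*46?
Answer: -7268/3 ≈ -2422.7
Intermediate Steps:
I = 10 (I = 5*2 = 10)
k(A, m) = -8/3 (k(A, m) = 2/3 + 10/(-3) = 2*(⅓) + 10*(-⅓) = ⅔ - 10/3 = -8/3)
(k(1, -2) - 50)*46 = (-8/3 - 50)*46 = -158/3*46 = -7268/3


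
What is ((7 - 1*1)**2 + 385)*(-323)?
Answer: -135983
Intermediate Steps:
((7 - 1*1)**2 + 385)*(-323) = ((7 - 1)**2 + 385)*(-323) = (6**2 + 385)*(-323) = (36 + 385)*(-323) = 421*(-323) = -135983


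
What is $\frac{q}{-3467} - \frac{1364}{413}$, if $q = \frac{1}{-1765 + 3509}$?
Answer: $- \frac{8247355485}{2497183024} \approx -3.3027$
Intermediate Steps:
$q = \frac{1}{1744} \approx 0.00057339$
$\frac{q}{-3467} - \frac{1364}{413} = \frac{1}{1744 \left(-3467\right)} - \frac{1364}{413} = \frac{1}{1744} \left(- \frac{1}{3467}\right) - \frac{1364}{413} = - \frac{1}{6046448} - \frac{1364}{413} = - \frac{8247355485}{2497183024}$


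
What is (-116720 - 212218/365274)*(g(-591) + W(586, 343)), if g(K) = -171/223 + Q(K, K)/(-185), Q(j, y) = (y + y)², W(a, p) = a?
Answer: 6126965279711799893/7534689435 ≈ 8.1317e+8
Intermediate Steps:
Q(j, y) = 4*y² (Q(j, y) = (2*y)² = 4*y²)
g(K) = -171/223 - 4*K²/185 (g(K) = -171/223 + (4*K²)/(-185) = -171*1/223 + (4*K²)*(-1/185) = -171/223 - 4*K²/185)
(-116720 - 212218/365274)*(g(-591) + W(586, 343)) = (-116720 - 212218/365274)*((-171/223 - 4/185*(-591)²) + 586) = (-116720 - 212218*1/365274)*((-171/223 - 4/185*349281) + 586) = (-116720 - 106109/182637)*((-171/223 - 1397124/185) + 586) = -21317496749*(-311590287/41255 + 586)/182637 = -21317496749/182637*(-287414857/41255) = 6126965279711799893/7534689435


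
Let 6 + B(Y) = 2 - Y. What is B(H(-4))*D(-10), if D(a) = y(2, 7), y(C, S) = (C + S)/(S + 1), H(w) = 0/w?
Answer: -9/2 ≈ -4.5000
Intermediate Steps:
H(w) = 0
B(Y) = -4 - Y (B(Y) = -6 + (2 - Y) = -4 - Y)
y(C, S) = (C + S)/(1 + S)
D(a) = 9/8 (D(a) = (2 + 7)/(1 + 7) = 9/8)
B(H(-4))*D(-10) = (-4 - 1*0)*(9/8) = (-4 + 0)*(9/8) = -4*9/8 = -9/2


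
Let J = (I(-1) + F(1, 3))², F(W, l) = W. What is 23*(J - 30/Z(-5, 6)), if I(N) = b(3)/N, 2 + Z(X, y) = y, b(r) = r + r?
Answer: 805/2 ≈ 402.50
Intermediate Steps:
b(r) = 2*r
Z(X, y) = -2 + y
I(N) = 6/N (I(N) = (2*3)/N = 6/N)
J = 25 (J = (6/(-1) + 1)² = (6*(-1) + 1)² = (-6 + 1)² = (-5)² = 25)
23*(J - 30/Z(-5, 6)) = 23*(25 - 30/(-2 + 6)) = 23*(25 - 30/4) = 23*(25 - 30*¼) = 23*(25 - 15/2) = 23*(35/2) = 805/2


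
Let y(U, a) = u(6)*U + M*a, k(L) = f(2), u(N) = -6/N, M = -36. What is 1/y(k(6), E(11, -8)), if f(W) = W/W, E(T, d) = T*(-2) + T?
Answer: 1/395 ≈ 0.0025316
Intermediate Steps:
E(T, d) = -T (E(T, d) = -2*T + T = -T)
f(W) = 1
k(L) = 1
y(U, a) = -U - 36*a (y(U, a) = (-6/6)*U - 36*a = (-6*⅙)*U - 36*a = -U - 36*a)
1/y(k(6), E(11, -8)) = 1/(-1*1 - (-36)*11) = 1/(-1 - 36*(-11)) = 1/(-1 + 396) = 1/395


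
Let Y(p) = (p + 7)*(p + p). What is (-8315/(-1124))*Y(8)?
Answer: 498900/281 ≈ 1775.4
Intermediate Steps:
Y(p) = 2*p*(7 + p) (Y(p) = (7 + p)*(2*p) = 2*p*(7 + p))
(-8315/(-1124))*Y(8) = (-8315/(-1124))*(2*8*(7 + 8)) = (-8315*(-1/1124))*(2*8*15) = (8315/1124)*240 = 498900/281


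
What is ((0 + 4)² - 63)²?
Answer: 2209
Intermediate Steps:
((0 + 4)² - 63)² = (4² - 63)² = (16 - 63)² = (-47)² = 2209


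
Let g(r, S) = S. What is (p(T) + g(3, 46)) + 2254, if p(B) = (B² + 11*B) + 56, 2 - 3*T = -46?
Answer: 2788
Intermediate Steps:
T = 16 (T = ⅔ - ⅓*(-46) = ⅔ + 46/3 = 16)
p(B) = 56 + B² + 11*B
(p(T) + g(3, 46)) + 2254 = ((56 + 16² + 11*16) + 46) + 2254 = ((56 + 256 + 176) + 46) + 2254 = (488 + 46) + 2254 = 534 + 2254 = 2788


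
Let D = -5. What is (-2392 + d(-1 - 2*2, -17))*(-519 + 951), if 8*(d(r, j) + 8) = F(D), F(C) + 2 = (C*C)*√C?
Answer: -1036908 + 1350*I*√5 ≈ -1.0369e+6 + 3018.7*I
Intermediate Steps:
F(C) = -2 + C^(5/2) (F(C) = -2 + (C*C)*√C = -2 + C²*√C = -2 + C^(5/2))
d(r, j) = -33/4 + 25*I*√5/8 (d(r, j) = -8 + (-2 + (-5)^(5/2))/8 = -8 + (-2 + 25*I*√5)/8 = -8 + (-¼ + 25*I*√5/8) = -33/4 + 25*I*√5/8)
(-2392 + d(-1 - 2*2, -17))*(-519 + 951) = (-2392 + (-33/4 + 25*I*√5/8))*(-519 + 951) = (-9601/4 + 25*I*√5/8)*432 = -1036908 + 1350*I*√5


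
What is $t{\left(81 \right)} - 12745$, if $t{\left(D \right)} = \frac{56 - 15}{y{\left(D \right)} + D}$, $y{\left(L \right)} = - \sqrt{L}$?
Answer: $- \frac{917599}{72} \approx -12744.0$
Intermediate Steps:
$t{\left(D \right)} = \frac{41}{D - \sqrt{D}}$ ($t{\left(D \right)} = \frac{56 - 15}{- \sqrt{D} + D} = \frac{41}{D - \sqrt{D}}$)
$t{\left(81 \right)} - 12745 = \frac{41}{81 - \sqrt{81}} - 12745 = \frac{41}{81 - 9} - 12745 = \frac{41}{72} - 12745 = - \frac{917599}{72}$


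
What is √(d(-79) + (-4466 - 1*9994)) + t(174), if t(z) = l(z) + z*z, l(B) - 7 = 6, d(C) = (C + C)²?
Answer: 30289 + 2*√2626 ≈ 30392.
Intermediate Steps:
d(C) = 4*C² (d(C) = (2*C)² = 4*C²)
l(B) = 13 (l(B) = 7 + 6 = 13)
t(z) = 13 + z² (t(z) = 13 + z*z = 13 + z²)
√(d(-79) + (-4466 - 1*9994)) + t(174) = √(4*(-79)² + (-4466 - 1*9994)) + (13 + 174²) = √(4*6241 + (-4466 - 9994)) + (13 + 30276) = √(24964 - 14460) + 30289 = √10504 + 30289 = 2*√2626 + 30289 = 30289 + 2*√2626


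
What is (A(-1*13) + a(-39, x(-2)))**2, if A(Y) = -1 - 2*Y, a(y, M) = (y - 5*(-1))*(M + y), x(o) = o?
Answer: 2013561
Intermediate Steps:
a(y, M) = (5 + y)*(M + y) (a(y, M) = (y + 5)*(M + y) = (5 + y)*(M + y))
(A(-1*13) + a(-39, x(-2)))**2 = ((-1 - (-2)*13) + ((-39)**2 + 5*(-2) + 5*(-39) - 2*(-39)))**2 = ((-1 - 2*(-13)) + (1521 - 10 - 195 + 78))**2 = ((-1 + 26) + 1394)**2 = (25 + 1394)**2 = 1419**2 = 2013561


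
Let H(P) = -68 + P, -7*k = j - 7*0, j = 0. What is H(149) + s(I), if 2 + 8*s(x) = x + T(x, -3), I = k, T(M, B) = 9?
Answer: 655/8 ≈ 81.875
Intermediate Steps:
k = 0 (k = -(0 - 7*0)/7 = -(0 + 0)/7 = -1/7*0 = 0)
I = 0
s(x) = 7/8 + x/8 (s(x) = -1/4 + (x + 9)/8 = -1/4 + (9 + x)/8 = -1/4 + (9/8 + x/8) = 7/8 + x/8)
H(149) + s(I) = (-68 + 149) + (7/8 + (1/8)*0) = 81 + (7/8 + 0) = 81 + 7/8 = 655/8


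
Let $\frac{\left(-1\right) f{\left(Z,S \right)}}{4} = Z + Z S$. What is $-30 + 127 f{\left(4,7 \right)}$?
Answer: $-16286$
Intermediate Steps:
$f{\left(Z,S \right)} = - 4 Z - 4 S Z$ ($f{\left(Z,S \right)} = - 4 \left(Z + Z S\right) = - 4 \left(Z + S Z\right) = - 4 Z - 4 S Z$)
$-30 + 127 f{\left(4,7 \right)} = -30 + 127 \left(\left(-4\right) 4 \left(1 + 7\right)\right) = -30 + 127 \left(\left(-4\right) 4 \cdot 8\right) = -30 + 127 \left(-128\right) = -30 - 16256 = -16286$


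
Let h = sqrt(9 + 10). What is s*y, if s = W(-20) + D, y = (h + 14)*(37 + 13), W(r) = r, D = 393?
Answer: 261100 + 18650*sqrt(19) ≈ 3.4239e+5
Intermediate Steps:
h = sqrt(19) ≈ 4.3589
y = 700 + 50*sqrt(19) (y = (sqrt(19) + 14)*(37 + 13) = (14 + sqrt(19))*50 = 700 + 50*sqrt(19) ≈ 917.95)
s = 373 (s = -20 + 393 = 373)
s*y = 373*(700 + 50*sqrt(19)) = 261100 + 18650*sqrt(19)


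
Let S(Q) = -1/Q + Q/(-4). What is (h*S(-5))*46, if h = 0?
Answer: 0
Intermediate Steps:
S(Q) = -1/Q - Q/4 (S(Q) = -1/Q + Q*(-¼) = -1/Q - Q/4)
(h*S(-5))*46 = (0*(-1/(-5) - ¼*(-5)))*46 = (0*(-1*(-⅕) + 5/4))*46 = (0*(⅕ + 5/4))*46 = (0*(29/20))*46 = 0*46 = 0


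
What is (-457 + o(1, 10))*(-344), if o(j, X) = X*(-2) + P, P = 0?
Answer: 164088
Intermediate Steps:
o(j, X) = -2*X (o(j, X) = X*(-2) + 0 = -2*X + 0 = -2*X)
(-457 + o(1, 10))*(-344) = (-457 - 2*10)*(-344) = (-457 - 20)*(-344) = -477*(-344) = 164088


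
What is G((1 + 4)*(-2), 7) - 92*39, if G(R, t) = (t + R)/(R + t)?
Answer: -3587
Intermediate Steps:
G(R, t) = 1 (G(R, t) = (R + t)/(R + t) = 1)
G((1 + 4)*(-2), 7) - 92*39 = 1 - 92*39 = 1 - 3588 = -3587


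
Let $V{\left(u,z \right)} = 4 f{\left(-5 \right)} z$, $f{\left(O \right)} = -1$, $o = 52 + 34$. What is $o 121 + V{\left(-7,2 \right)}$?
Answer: $10398$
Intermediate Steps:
$o = 86$
$V{\left(u,z \right)} = - 4 z$ ($V{\left(u,z \right)} = 4 \left(-1\right) z = - 4 z$)
$o 121 + V{\left(-7,2 \right)} = 86 \cdot 121 - 8 = 10406 - 8 = 10398$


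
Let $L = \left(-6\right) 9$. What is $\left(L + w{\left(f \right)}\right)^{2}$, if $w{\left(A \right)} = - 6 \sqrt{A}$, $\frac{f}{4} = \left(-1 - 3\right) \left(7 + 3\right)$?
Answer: $-2844 + 2592 i \sqrt{10} \approx -2844.0 + 8196.6 i$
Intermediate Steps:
$f = -160$ ($f = 4 \left(-1 - 3\right) \left(7 + 3\right) = 4 \left(\left(-4\right) 10\right) = 4 \left(-40\right) = -160$)
$L = -54$
$\left(L + w{\left(f \right)}\right)^{2} = \left(-54 - 6 \sqrt{-160}\right)^{2} = \left(-54 - 6 \cdot 4 i \sqrt{10}\right)^{2} = \left(-54 - 24 i \sqrt{10}\right)^{2}$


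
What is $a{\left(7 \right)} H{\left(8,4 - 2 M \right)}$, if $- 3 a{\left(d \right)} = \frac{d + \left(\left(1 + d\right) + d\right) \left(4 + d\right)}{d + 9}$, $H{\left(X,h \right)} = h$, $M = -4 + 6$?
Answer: $0$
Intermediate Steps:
$M = 2$
$a{\left(d \right)} = - \frac{d + \left(1 + 2 d\right) \left(4 + d\right)}{3 \left(9 + d\right)}$ ($a{\left(d \right)} = - \frac{\left(d + \left(\left(1 + d\right) + d\right) \left(4 + d\right)\right) \frac{1}{d + 9}}{3} = - \frac{\left(d + \left(1 + 2 d\right) \left(4 + d\right)\right) \frac{1}{9 + d}}{3} = - \frac{\frac{1}{9 + d} \left(d + \left(1 + 2 d\right) \left(4 + d\right)\right)}{3} = - \frac{d + \left(1 + 2 d\right) \left(4 + d\right)}{3 \left(9 + d\right)}$)
$a{\left(7 \right)} H{\left(8,4 - 2 M \right)} = \frac{2 \left(-2 - 7^{2} - 35\right)}{3 \left(9 + 7\right)} \left(4 - 4\right) = \frac{2 \left(-2 - 49 - 35\right)}{3 \cdot 16} \left(4 - 4\right) = \frac{2}{3} \cdot \frac{1}{16} \left(-2 - 49 - 35\right) 0 = \frac{2}{3} \cdot \frac{1}{16} \left(-86\right) 0 = \left(- \frac{43}{12}\right) 0 = 0$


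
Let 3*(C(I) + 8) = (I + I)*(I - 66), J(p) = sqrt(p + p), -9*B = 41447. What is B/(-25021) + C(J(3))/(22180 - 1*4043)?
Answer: 3931013/21383523 - 44*sqrt(6)/18137 ≈ 0.17789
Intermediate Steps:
B = -41447/9 (B = -1/9*41447 = -41447/9 ≈ -4605.2)
J(p) = sqrt(2)*sqrt(p) (J(p) = sqrt(2*p) = sqrt(2)*sqrt(p))
C(I) = -8 + 2*I*(-66 + I)/3 (C(I) = -8 + ((I + I)*(I - 66))/3 = -8 + ((2*I)*(-66 + I))/3 = -8 + (2*I*(-66 + I))/3 = -8 + 2*I*(-66 + I)/3)
B/(-25021) + C(J(3))/(22180 - 1*4043) = -41447/9/(-25021) + (-8 - 44*sqrt(2)*sqrt(3) + 2*(sqrt(2)*sqrt(3))**2/3)/(22180 - 1*4043) = -41447/9*(-1/25021) + (-8 - 44*sqrt(6) + 2*(sqrt(6))**2/3)/(22180 - 4043) = 217/1179 + (-8 - 44*sqrt(6) + (2/3)*6)/18137 = 217/1179 + (-8 - 44*sqrt(6) + 4)*(1/18137) = 217/1179 + (-4 - 44*sqrt(6))*(1/18137) = 217/1179 + (-4/18137 - 44*sqrt(6)/18137) = 3931013/21383523 - 44*sqrt(6)/18137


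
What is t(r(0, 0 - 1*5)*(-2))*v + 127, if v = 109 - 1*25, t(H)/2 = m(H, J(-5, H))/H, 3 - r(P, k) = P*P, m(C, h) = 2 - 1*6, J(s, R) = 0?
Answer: 239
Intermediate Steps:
m(C, h) = -4 (m(C, h) = 2 - 6 = -4)
r(P, k) = 3 - P² (r(P, k) = 3 - P*P = 3 - P²)
t(H) = -8/H (t(H) = 2*(-4/H) = -8/H)
v = 84 (v = 109 - 25 = 84)
t(r(0, 0 - 1*5)*(-2))*v + 127 = -8*(-1/(2*(3 - 1*0²)))*84 + 127 = -8*(-1/(2*(3 - 1*0)))*84 + 127 = -8*(-1/(2*(3 + 0)))*84 + 127 = -8/(3*(-2))*84 + 127 = -8/(-6)*84 + 127 = -8*(-⅙)*84 + 127 = (4/3)*84 + 127 = 112 + 127 = 239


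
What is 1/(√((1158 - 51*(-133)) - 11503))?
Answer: -I*√3562/3562 ≈ -0.016755*I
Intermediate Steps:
1/(√((1158 - 51*(-133)) - 11503)) = 1/(√((1158 + 6783) - 11503)) = 1/(√(7941 - 11503)) = 1/(√(-3562)) = 1/(I*√3562) = -I*√3562/3562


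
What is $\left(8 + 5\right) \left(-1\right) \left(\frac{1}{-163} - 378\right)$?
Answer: $\frac{800995}{163} \approx 4914.1$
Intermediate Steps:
$\left(8 + 5\right) \left(-1\right) \left(\frac{1}{-163} - 378\right) = 13 \left(-1\right) \left(- \frac{1}{163} - 378\right) = - 13 \left(- \frac{1}{163} - 378\right) = \left(-13\right) \left(- \frac{61615}{163}\right) = \frac{800995}{163}$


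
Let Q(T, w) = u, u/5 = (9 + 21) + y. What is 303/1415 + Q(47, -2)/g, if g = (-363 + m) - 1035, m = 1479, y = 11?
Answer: 314618/114615 ≈ 2.7450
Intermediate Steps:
u = 205 (u = 5*((9 + 21) + 11) = 5*(30 + 11) = 5*41 = 205)
g = 81 (g = (-363 + 1479) - 1035 = 1116 - 1035 = 81)
Q(T, w) = 205
303/1415 + Q(47, -2)/g = 303/1415 + 205/81 = 314618/114615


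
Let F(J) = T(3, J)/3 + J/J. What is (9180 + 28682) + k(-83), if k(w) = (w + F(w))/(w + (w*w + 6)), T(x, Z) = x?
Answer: 257915863/6812 ≈ 37862.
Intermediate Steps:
F(J) = 2 (F(J) = 3/3 + J/J = 3*(⅓) + 1 = 1 + 1 = 2)
k(w) = (2 + w)/(6 + w + w²) (k(w) = (w + 2)/(w + (w*w + 6)) = (2 + w)/(w + (w² + 6)) = (2 + w)/(w + (6 + w²)) = (2 + w)/(6 + w + w²))
(9180 + 28682) + k(-83) = (9180 + 28682) + (2 - 83)/(6 - 83 + (-83)²) = 37862 - 81/(6 - 83 + 6889) = 37862 - 81/6812 = 257915863/6812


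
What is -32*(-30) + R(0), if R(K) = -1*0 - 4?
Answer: 956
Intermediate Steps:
R(K) = -4 (R(K) = 0 - 4 = -4)
-32*(-30) + R(0) = -32*(-30) - 4 = 960 - 4 = 956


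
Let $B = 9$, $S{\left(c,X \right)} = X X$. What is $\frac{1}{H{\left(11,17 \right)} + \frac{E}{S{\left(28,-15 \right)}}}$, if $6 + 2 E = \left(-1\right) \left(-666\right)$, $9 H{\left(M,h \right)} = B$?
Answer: $\frac{15}{37} \approx 0.40541$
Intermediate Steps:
$S{\left(c,X \right)} = X^{2}$
$H{\left(M,h \right)} = 1$ ($H{\left(M,h \right)} = \frac{1}{9} \cdot 9 = 1$)
$E = 330$ ($E = -3 + \frac{\left(-1\right) \left(-666\right)}{2} = -3 + \frac{1}{2} \cdot 666 = -3 + 333 = 330$)
$\frac{1}{H{\left(11,17 \right)} + \frac{E}{S{\left(28,-15 \right)}}} = \frac{1}{1 + \frac{330}{\left(-15\right)^{2}}} = \frac{1}{1 + \frac{330}{225}} = \frac{1}{1 + 330 \cdot \frac{1}{225}} = \frac{1}{1 + \frac{22}{15}} = \frac{1}{\frac{37}{15}} = \frac{15}{37}$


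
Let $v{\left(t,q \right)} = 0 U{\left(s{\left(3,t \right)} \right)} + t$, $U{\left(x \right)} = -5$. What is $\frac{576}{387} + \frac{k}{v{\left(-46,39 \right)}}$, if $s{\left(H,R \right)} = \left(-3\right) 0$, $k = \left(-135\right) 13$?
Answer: $\frac{78409}{1978} \approx 39.641$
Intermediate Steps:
$k = -1755$
$s{\left(H,R \right)} = 0$
$v{\left(t,q \right)} = t$ ($v{\left(t,q \right)} = 0 \left(-5\right) + t = 0 + t = t$)
$\frac{576}{387} + \frac{k}{v{\left(-46,39 \right)}} = \frac{576}{387} - \frac{1755}{-46} = 576 \cdot \frac{1}{387} - - \frac{1755}{46} = \frac{64}{43} + \frac{1755}{46} = \frac{78409}{1978}$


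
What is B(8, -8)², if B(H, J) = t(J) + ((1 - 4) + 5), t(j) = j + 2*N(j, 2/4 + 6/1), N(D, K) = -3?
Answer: 144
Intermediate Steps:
t(j) = -6 + j (t(j) = j + 2*(-3) = j - 6 = -6 + j)
B(H, J) = -4 + J (B(H, J) = (-6 + J) + ((1 - 4) + 5) = (-6 + J) + (-3 + 5) = (-6 + J) + 2 = -4 + J)
B(8, -8)² = (-4 - 8)² = (-12)² = 144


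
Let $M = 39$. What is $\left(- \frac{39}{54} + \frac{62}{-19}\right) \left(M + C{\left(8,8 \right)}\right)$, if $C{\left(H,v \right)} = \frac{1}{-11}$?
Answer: $- \frac{291682}{1881} \approx -155.07$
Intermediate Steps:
$C{\left(H,v \right)} = - \frac{1}{11}$
$\left(- \frac{39}{54} + \frac{62}{-19}\right) \left(M + C{\left(8,8 \right)}\right) = \left(- \frac{39}{54} + \frac{62}{-19}\right) \left(39 - \frac{1}{11}\right) = \left(\left(-39\right) \frac{1}{54} + 62 \left(- \frac{1}{19}\right)\right) \frac{428}{11} = \left(- \frac{13}{18} - \frac{62}{19}\right) \frac{428}{11} = \left(- \frac{1363}{342}\right) \frac{428}{11} = - \frac{291682}{1881}$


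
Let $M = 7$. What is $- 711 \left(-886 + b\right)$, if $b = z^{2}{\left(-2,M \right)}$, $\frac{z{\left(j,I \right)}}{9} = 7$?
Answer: $-2192013$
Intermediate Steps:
$z{\left(j,I \right)} = 63$ ($z{\left(j,I \right)} = 9 \cdot 7 = 63$)
$b = 3969$ ($b = 63^{2} = 3969$)
$- 711 \left(-886 + b\right) = - 711 \left(-886 + 3969\right) = \left(-711\right) 3083 = -2192013$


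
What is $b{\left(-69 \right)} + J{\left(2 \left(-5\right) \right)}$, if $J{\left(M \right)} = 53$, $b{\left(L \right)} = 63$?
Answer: $116$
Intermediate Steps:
$b{\left(-69 \right)} + J{\left(2 \left(-5\right) \right)} = 63 + 53 = 116$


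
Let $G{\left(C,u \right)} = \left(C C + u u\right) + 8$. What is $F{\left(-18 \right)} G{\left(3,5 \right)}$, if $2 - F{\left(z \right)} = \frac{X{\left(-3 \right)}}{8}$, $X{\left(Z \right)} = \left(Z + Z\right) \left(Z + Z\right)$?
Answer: $-105$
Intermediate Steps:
$X{\left(Z \right)} = 4 Z^{2}$ ($X{\left(Z \right)} = 2 Z 2 Z = 4 Z^{2}$)
$G{\left(C,u \right)} = 8 + C^{2} + u^{2}$ ($G{\left(C,u \right)} = \left(C^{2} + u^{2}\right) + 8 = 8 + C^{2} + u^{2}$)
$F{\left(z \right)} = - \frac{5}{2}$ ($F{\left(z \right)} = 2 - \frac{4 \left(-3\right)^{2}}{8} = 2 - 4 \cdot 9 \cdot \frac{1}{8} = 2 - 36 \cdot \frac{1}{8} = 2 - \frac{9}{2} = - \frac{5}{2}$)
$F{\left(-18 \right)} G{\left(3,5 \right)} = - \frac{5 \left(8 + 3^{2} + 5^{2}\right)}{2} = - \frac{5 \left(8 + 9 + 25\right)}{2} = \left(- \frac{5}{2}\right) 42 = -105$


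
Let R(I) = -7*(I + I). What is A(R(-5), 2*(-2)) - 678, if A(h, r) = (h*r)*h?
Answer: -20278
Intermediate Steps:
R(I) = -14*I
A(h, r) = r*h²
A(R(-5), 2*(-2)) - 678 = (2*(-2))*(-14*(-5))² - 678 = -4*70² - 678 = -4*4900 - 678 = -19600 - 678 = -20278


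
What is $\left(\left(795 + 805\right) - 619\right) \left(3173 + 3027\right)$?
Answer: $6082200$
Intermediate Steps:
$\left(\left(795 + 805\right) - 619\right) \left(3173 + 3027\right) = \left(1600 - 619\right) 6200 = 981 \cdot 6200 = 6082200$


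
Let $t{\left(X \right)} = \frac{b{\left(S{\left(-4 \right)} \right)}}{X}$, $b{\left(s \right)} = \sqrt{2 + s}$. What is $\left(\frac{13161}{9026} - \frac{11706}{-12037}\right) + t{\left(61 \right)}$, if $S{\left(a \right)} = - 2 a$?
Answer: $\frac{264077313}{108645962} + \frac{\sqrt{10}}{61} \approx 2.4825$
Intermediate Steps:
$t{\left(X \right)} = \frac{\sqrt{10}}{X}$ ($t{\left(X \right)} = \frac{\sqrt{2 - -8}}{X} = \frac{\sqrt{2 + 8}}{X} = \frac{\sqrt{10}}{X}$)
$\left(\frac{13161}{9026} - \frac{11706}{-12037}\right) + t{\left(61 \right)} = \left(\frac{13161}{9026} - \frac{11706}{-12037}\right) + \frac{\sqrt{10}}{61} = \left(13161 \cdot \frac{1}{9026} - - \frac{11706}{12037}\right) + \sqrt{10} \cdot \frac{1}{61} = \left(\frac{13161}{9026} + \frac{11706}{12037}\right) + \frac{\sqrt{10}}{61} = \frac{264077313}{108645962} + \frac{\sqrt{10}}{61}$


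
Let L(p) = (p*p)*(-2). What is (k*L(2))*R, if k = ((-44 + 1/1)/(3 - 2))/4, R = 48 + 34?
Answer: 7052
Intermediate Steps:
L(p) = -2*p**2 (L(p) = p**2*(-2) = -2*p**2)
R = 82
k = -43/4 (k = ((-44 + 1)/1)*(1/4) = -43*1*(1/4) = -43*1/4 = -43/4 ≈ -10.750)
(k*L(2))*R = -(-43)*2**2/2*82 = -(-43)*4/2*82 = -43/4*(-8)*82 = 86*82 = 7052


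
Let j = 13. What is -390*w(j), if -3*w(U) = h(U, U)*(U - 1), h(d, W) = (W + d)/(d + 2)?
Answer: 2704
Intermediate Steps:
h(d, W) = (W + d)/(2 + d)
w(U) = -2*U*(-1 + U)/(3*(2 + U)) (w(U) = -(U + U)/(2 + U)*(U - 1)/3 = -(2*U)/(2 + U)*(-1 + U)/3 = -2*U/(2 + U)*(-1 + U)/3 = -2*U*(-1 + U)/(3*(2 + U)))
-390*w(j) = -260*13*(1 - 1*13)/(2 + 13) = -260*13*(1 - 13)/15 = -260*13*(-12)/15 = -390*(-104/15) = 2704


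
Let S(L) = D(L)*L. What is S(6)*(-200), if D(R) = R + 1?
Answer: -8400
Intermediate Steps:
D(R) = 1 + R
S(L) = L*(1 + L) (S(L) = (1 + L)*L = L*(1 + L))
S(6)*(-200) = (6*(1 + 6))*(-200) = (6*7)*(-200) = 42*(-200) = -8400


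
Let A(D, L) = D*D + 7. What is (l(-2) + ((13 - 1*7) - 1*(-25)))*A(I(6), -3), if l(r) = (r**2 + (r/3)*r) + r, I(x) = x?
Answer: 4429/3 ≈ 1476.3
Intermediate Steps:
l(r) = r + 4*r**2/3 (l(r) = (r**2 + (r*(1/3))*r) + r = (r**2 + (r/3)*r) + r = (r**2 + r**2/3) + r = 4*r**2/3 + r = r + 4*r**2/3)
A(D, L) = 7 + D**2 (A(D, L) = D**2 + 7 = 7 + D**2)
(l(-2) + ((13 - 1*7) - 1*(-25)))*A(I(6), -3) = ((1/3)*(-2)*(3 + 4*(-2)) + ((13 - 1*7) - 1*(-25)))*(7 + 6**2) = ((1/3)*(-2)*(3 - 8) + ((13 - 7) + 25))*(7 + 36) = ((1/3)*(-2)*(-5) + (6 + 25))*43 = (10/3 + 31)*43 = (103/3)*43 = 4429/3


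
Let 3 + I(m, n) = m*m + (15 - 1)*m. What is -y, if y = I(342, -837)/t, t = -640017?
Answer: 40583/213339 ≈ 0.19023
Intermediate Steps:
I(m, n) = -3 + m**2 + 14*m (I(m, n) = -3 + (m*m + (15 - 1)*m) = -3 + (m**2 + 14*m) = -3 + m**2 + 14*m)
y = -40583/213339 (y = (-3 + 342**2 + 14*342)/(-640017) = (-3 + 116964 + 4788)*(-1/640017) = 121749*(-1/640017) = -40583/213339 ≈ -0.19023)
-y = -1*(-40583/213339) = 40583/213339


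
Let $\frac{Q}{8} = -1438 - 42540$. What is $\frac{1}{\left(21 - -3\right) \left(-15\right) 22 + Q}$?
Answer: $- \frac{1}{359744} \approx -2.7798 \cdot 10^{-6}$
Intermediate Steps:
$Q = -351824$ ($Q = 8 \left(-1438 - 42540\right) = 8 \left(-43978\right) = -351824$)
$\frac{1}{\left(21 - -3\right) \left(-15\right) 22 + Q} = \frac{1}{\left(21 - -3\right) \left(-15\right) 22 - 351824} = \frac{1}{\left(21 + 3\right) \left(-15\right) 22 - 351824} = \frac{1}{24 \left(-15\right) 22 - 351824} = \frac{1}{\left(-360\right) 22 - 351824} = \frac{1}{-7920 - 351824} = \frac{1}{-359744} = - \frac{1}{359744}$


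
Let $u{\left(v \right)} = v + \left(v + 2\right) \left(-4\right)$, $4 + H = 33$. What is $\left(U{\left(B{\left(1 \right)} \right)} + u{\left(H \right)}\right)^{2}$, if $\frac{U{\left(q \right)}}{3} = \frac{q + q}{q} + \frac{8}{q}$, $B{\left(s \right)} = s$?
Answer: $4225$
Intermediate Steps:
$H = 29$ ($H = -4 + 33 = 29$)
$u{\left(v \right)} = -8 - 3 v$ ($u{\left(v \right)} = v + \left(2 + v\right) \left(-4\right) = v - \left(8 + 4 v\right) = -8 - 3 v$)
$U{\left(q \right)} = 6 + \frac{24}{q}$ ($U{\left(q \right)} = 3 \left(\frac{q + q}{q} + \frac{8}{q}\right) = 3 \left(\frac{2 q}{q} + \frac{8}{q}\right) = 3 \left(2 + \frac{8}{q}\right) = 6 + \frac{24}{q}$)
$\left(U{\left(B{\left(1 \right)} \right)} + u{\left(H \right)}\right)^{2} = \left(\left(6 + \frac{24}{1}\right) - 95\right)^{2} = \left(\left(6 + 24 \cdot 1\right) - 95\right)^{2} = \left(\left(6 + 24\right) - 95\right)^{2} = \left(30 - 95\right)^{2} = \left(-65\right)^{2} = 4225$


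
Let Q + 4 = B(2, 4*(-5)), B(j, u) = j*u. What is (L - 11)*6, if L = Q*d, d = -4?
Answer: 990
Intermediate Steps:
Q = -44 (Q = -4 + 2*(4*(-5)) = -4 + 2*(-20) = -4 - 40 = -44)
L = 176 (L = -44*(-4) = 176)
(L - 11)*6 = (176 - 11)*6 = 165*6 = 990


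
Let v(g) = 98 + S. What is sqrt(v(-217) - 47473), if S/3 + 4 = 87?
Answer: I*sqrt(47126) ≈ 217.09*I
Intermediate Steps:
S = 249 (S = -12 + 3*87 = -12 + 261 = 249)
v(g) = 347 (v(g) = 98 + 249 = 347)
sqrt(v(-217) - 47473) = sqrt(347 - 47473) = sqrt(-47126) = I*sqrt(47126)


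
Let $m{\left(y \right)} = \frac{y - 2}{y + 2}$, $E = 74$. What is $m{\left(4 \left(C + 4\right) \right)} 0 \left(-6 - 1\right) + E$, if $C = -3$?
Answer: $74$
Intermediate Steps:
$m{\left(y \right)} = \frac{-2 + y}{2 + y}$
$m{\left(4 \left(C + 4\right) \right)} 0 \left(-6 - 1\right) + E = \frac{-2 + 4 \left(-3 + 4\right)}{2 + 4 \left(-3 + 4\right)} 0 \left(-6 - 1\right) + 74 = \frac{-2 + 4 \cdot 1}{2 + 4 \cdot 1} \cdot 0 \left(-7\right) + 74 = \frac{-2 + 4}{2 + 4} \cdot 0 + 74 = \frac{1}{6} \cdot 2 \cdot 0 + 74 = \frac{1}{3} \cdot 0 + 74 = 0 + 74 = 74$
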